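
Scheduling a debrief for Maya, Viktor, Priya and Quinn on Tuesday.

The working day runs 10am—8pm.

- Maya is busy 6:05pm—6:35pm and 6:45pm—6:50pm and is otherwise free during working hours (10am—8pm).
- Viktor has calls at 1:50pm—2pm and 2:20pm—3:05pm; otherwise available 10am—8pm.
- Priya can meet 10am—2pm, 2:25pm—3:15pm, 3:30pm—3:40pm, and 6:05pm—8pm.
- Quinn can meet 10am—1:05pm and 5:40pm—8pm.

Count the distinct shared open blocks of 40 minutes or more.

2

Maya free within 10:00–20:00: 10:00–18:05, 18:35–18:45, 18:50–20:00.
Viktor free within 10:00–20:00: 10:00–13:50, 14:00–14:20, 15:05–20:00.
Maya ∩ Viktor: 10:00–13:50, 14:00–14:20, 15:05–18:05, 18:35–18:45, 18:50–20:00.
Maya ∩ Viktor ∩ Priya: 10:00–13:50, 15:05–15:15, 15:30–15:40, 18:35–18:45, 18:50–20:00.
Maya ∩ Viktor ∩ Priya ∩ Quinn: 10:00–13:05, 18:35–18:45, 18:50–20:00.
Windows ≥ 40 min: 10:00–13:05, 18:50–20:00.
That's 2 windows.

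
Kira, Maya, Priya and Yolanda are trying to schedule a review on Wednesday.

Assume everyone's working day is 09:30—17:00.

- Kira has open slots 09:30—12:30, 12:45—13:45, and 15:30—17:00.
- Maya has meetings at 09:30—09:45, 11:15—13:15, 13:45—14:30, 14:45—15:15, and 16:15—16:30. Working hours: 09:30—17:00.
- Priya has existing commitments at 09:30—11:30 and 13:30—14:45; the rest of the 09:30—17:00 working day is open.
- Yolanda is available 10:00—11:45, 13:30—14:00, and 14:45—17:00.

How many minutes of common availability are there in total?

75 minutes

Maya free within 09:30–17:00: 09:45–11:15, 13:15–13:45, 14:30–14:45, 15:15–16:15, 16:30–17:00.
Priya free within 09:30–17:00: 11:30–13:30, 14:45–17:00.
Kira ∩ Maya: 09:45–11:15, 13:15–13:45, 15:30–16:15, 16:30–17:00.
Kira ∩ Maya ∩ Priya: 13:15–13:30, 15:30–16:15, 16:30–17:00.
Kira ∩ Maya ∩ Priya ∩ Yolanda: 15:30–16:15, 16:30–17:00.
Total common minutes: 45 + 30 = 75.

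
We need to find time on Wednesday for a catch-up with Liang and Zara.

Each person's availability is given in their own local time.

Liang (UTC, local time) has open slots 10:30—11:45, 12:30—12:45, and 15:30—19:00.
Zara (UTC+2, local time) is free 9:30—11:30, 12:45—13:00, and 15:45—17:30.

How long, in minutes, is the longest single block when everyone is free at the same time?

Liang → UTC: 10:30–11:45, 12:30–12:45, 15:30–19:00.
Zara → UTC: 07:30–09:30, 10:45–11:00, 13:45–15:30.
Liang ∩ Zara: 10:45–11:00.
Single common window of 15 minutes.

15 minutes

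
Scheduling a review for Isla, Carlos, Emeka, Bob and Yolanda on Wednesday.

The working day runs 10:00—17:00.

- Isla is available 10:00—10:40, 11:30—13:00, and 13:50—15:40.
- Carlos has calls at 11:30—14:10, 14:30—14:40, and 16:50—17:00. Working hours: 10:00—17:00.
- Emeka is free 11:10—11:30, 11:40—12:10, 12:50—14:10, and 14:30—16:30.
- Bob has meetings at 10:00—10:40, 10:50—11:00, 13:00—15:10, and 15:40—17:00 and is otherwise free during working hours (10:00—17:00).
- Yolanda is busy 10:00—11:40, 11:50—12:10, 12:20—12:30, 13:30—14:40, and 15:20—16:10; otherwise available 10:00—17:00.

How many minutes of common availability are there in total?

10 minutes

Carlos free within 10:00–17:00: 10:00–11:30, 14:10–14:30, 14:40–16:50.
Bob free within 10:00–17:00: 10:40–10:50, 11:00–13:00, 15:10–15:40.
Yolanda free within 10:00–17:00: 11:40–11:50, 12:10–12:20, 12:30–13:30, 14:40–15:20, 16:10–17:00.
Isla ∩ Carlos: 10:00–10:40, 14:10–14:30, 14:40–15:40.
Isla ∩ Carlos ∩ Emeka: 14:40–15:40.
Isla ∩ Carlos ∩ Emeka ∩ Bob: 15:10–15:40.
Isla ∩ Carlos ∩ Emeka ∩ Bob ∩ Yolanda: 15:10–15:20.
Total common minutes: 10.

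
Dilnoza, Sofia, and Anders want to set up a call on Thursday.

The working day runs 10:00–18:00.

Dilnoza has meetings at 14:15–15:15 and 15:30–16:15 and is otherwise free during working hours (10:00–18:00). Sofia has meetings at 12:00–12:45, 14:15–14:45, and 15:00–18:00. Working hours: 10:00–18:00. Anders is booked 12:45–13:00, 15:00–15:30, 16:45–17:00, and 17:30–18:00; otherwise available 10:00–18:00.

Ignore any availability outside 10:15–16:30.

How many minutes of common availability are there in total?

180 minutes

Dilnoza free within 10:00–18:00: 10:00–14:15, 15:15–15:30, 16:15–18:00.
Sofia free within 10:00–18:00: 10:00–12:00, 12:45–14:15, 14:45–15:00.
Anders free within 10:00–18:00: 10:00–12:45, 13:00–15:00, 15:30–16:45, 17:00–17:30.
Dilnoza ∩ Sofia: 10:00–12:00, 12:45–14:15.
Dilnoza ∩ Sofia ∩ Anders: 10:00–12:00, 13:00–14:15.
Restricted to 10:15–16:30: 10:15–12:00, 13:00–14:15.
Total common minutes: 105 + 75 = 180.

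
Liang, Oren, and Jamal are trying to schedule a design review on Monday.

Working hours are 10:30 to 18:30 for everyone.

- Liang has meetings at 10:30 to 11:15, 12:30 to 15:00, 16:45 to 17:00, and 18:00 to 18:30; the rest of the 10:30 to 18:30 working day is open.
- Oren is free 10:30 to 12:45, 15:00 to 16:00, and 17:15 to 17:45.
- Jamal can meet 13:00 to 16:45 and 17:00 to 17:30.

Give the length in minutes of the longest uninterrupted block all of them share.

Liang free within 10:30–18:30: 11:15–12:30, 15:00–16:45, 17:00–18:00.
Liang ∩ Oren: 11:15–12:30, 15:00–16:00, 17:15–17:45.
Liang ∩ Oren ∩ Jamal: 15:00–16:00, 17:15–17:30.
Common window lengths: 60, 15 min; longest is 60.

60 minutes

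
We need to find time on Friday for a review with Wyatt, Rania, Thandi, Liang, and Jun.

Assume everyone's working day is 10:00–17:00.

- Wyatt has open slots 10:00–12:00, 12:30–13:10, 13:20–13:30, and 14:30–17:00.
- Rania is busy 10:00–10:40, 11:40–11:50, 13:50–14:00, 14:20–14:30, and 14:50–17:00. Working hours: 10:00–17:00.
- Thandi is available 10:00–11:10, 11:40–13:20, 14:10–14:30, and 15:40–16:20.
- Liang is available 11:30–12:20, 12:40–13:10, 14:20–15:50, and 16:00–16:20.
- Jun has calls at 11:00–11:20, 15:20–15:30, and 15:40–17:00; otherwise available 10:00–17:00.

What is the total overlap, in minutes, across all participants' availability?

40 minutes

Rania free within 10:00–17:00: 10:40–11:40, 11:50–13:50, 14:00–14:20, 14:30–14:50.
Jun free within 10:00–17:00: 10:00–11:00, 11:20–15:20, 15:30–15:40.
Wyatt ∩ Rania: 10:40–11:40, 11:50–12:00, 12:30–13:10, 13:20–13:30, 14:30–14:50.
Wyatt ∩ Rania ∩ Thandi: 10:40–11:10, 11:50–12:00, 12:30–13:10.
Wyatt ∩ Rania ∩ Thandi ∩ Liang: 11:50–12:00, 12:40–13:10.
Wyatt ∩ Rania ∩ Thandi ∩ Liang ∩ Jun: 11:50–12:00, 12:40–13:10.
Total common minutes: 10 + 30 = 40.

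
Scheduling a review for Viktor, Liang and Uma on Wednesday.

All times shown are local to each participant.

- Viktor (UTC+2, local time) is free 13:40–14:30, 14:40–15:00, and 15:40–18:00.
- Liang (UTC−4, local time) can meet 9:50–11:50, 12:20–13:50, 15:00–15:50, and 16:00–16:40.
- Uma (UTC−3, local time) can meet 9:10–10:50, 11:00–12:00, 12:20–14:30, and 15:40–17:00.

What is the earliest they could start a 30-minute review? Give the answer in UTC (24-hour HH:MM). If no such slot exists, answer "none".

Viktor → UTC: 11:40–12:30, 12:40–13:00, 13:40–16:00.
Liang → UTC: 13:50–15:50, 16:20–17:50, 19:00–19:50, 20:00–20:40.
Uma → UTC: 12:10–13:50, 14:00–15:00, 15:20–17:30, 18:40–20:00.
Viktor ∩ Liang: 13:50–15:50.
Viktor ∩ Liang ∩ Uma: 14:00–15:00, 15:20–15:50.
Windows ≥ 30 min: 14:00–15:00, 15:20–15:50.
Earliest such window starts at 14:00.

14:00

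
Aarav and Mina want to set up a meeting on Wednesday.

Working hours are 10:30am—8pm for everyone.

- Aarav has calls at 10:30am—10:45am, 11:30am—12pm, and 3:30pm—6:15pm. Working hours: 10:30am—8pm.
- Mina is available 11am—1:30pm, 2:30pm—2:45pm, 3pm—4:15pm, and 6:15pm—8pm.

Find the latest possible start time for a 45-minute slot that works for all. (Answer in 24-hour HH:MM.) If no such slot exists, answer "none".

Aarav free within 10:30–20:00: 10:45–11:30, 12:00–15:30, 18:15–20:00.
Aarav ∩ Mina: 11:00–11:30, 12:00–13:30, 14:30–14:45, 15:00–15:30, 18:15–20:00.
Windows ≥ 45 min: 12:00–13:30, 18:15–20:00.
Latest start in the last window 18:15–20:00 is 20:00 − 45 min = 19:15.

19:15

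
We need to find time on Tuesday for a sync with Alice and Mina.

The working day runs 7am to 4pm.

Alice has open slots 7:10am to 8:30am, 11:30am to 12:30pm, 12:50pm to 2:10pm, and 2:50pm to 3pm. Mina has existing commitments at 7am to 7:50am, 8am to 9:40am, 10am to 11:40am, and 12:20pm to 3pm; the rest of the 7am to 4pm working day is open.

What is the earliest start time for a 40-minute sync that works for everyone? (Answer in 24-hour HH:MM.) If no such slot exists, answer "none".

11:40

Mina free within 07:00–16:00: 07:50–08:00, 09:40–10:00, 11:40–12:20, 15:00–16:00.
Alice ∩ Mina: 07:50–08:00, 11:40–12:20.
Windows ≥ 40 min: 11:40–12:20.
Earliest such window starts at 11:40.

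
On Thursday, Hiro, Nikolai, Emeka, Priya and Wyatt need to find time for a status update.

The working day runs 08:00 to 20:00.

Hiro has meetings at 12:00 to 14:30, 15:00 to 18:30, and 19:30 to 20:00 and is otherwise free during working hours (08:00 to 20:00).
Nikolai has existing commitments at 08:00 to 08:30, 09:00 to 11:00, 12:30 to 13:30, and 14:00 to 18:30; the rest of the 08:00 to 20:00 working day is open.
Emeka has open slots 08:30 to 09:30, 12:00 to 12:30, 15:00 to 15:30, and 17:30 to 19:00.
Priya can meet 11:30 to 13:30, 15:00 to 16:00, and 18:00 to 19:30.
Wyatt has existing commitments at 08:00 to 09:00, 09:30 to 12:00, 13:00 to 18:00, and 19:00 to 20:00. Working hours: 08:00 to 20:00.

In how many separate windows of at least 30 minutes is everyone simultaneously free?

Hiro free within 08:00–20:00: 08:00–12:00, 14:30–15:00, 18:30–19:30.
Nikolai free within 08:00–20:00: 08:30–09:00, 11:00–12:30, 13:30–14:00, 18:30–20:00.
Wyatt free within 08:00–20:00: 09:00–09:30, 12:00–13:00, 18:00–19:00.
Hiro ∩ Nikolai: 08:30–09:00, 11:00–12:00, 18:30–19:30.
Hiro ∩ Nikolai ∩ Emeka: 08:30–09:00, 18:30–19:00.
Hiro ∩ Nikolai ∩ Emeka ∩ Priya: 18:30–19:00.
Hiro ∩ Nikolai ∩ Emeka ∩ Priya ∩ Wyatt: 18:30–19:00.
Windows ≥ 30 min: 18:30–19:00.
That's 1 window.

1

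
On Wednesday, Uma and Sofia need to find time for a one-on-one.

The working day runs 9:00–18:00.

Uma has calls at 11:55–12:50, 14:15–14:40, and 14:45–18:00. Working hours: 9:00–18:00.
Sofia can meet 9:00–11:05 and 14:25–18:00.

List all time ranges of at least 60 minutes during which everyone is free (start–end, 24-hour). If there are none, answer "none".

Uma free within 09:00–18:00: 09:00–11:55, 12:50–14:15, 14:40–14:45.
Uma ∩ Sofia: 09:00–11:05, 14:40–14:45.
Windows ≥ 60 min: 09:00–11:05.

09:00–11:05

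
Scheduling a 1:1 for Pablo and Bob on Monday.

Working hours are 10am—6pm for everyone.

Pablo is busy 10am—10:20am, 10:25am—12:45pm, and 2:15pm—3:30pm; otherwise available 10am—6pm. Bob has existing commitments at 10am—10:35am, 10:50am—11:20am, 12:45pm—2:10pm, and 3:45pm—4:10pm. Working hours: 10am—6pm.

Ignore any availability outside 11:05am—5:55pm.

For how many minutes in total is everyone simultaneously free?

Pablo free within 10:00–18:00: 10:20–10:25, 12:45–14:15, 15:30–18:00.
Bob free within 10:00–18:00: 10:35–10:50, 11:20–12:45, 14:10–15:45, 16:10–18:00.
Pablo ∩ Bob: 14:10–14:15, 15:30–15:45, 16:10–18:00.
Restricted to 11:05–17:55: 14:10–14:15, 15:30–15:45, 16:10–17:55.
Total common minutes: 5 + 15 + 105 = 125.

125 minutes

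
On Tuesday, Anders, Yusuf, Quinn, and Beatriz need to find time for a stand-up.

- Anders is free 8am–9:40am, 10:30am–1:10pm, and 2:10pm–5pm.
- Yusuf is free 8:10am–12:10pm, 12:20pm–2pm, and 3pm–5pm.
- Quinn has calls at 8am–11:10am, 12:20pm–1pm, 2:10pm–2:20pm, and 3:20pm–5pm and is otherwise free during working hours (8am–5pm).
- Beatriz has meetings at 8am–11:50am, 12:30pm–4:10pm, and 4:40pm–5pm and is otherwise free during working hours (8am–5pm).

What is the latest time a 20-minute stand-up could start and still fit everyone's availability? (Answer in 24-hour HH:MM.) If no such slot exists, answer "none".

Quinn free within 08:00–17:00: 11:10–12:20, 13:00–14:10, 14:20–15:20.
Beatriz free within 08:00–17:00: 11:50–12:30, 16:10–16:40.
Anders ∩ Yusuf: 08:10–09:40, 10:30–12:10, 12:20–13:10, 15:00–17:00.
Anders ∩ Yusuf ∩ Quinn: 11:10–12:10, 13:00–13:10, 15:00–15:20.
Anders ∩ Yusuf ∩ Quinn ∩ Beatriz: 11:50–12:10.
Windows ≥ 20 min: 11:50–12:10.
Latest start in the last window 11:50–12:10 is 12:10 − 20 min = 11:50.

11:50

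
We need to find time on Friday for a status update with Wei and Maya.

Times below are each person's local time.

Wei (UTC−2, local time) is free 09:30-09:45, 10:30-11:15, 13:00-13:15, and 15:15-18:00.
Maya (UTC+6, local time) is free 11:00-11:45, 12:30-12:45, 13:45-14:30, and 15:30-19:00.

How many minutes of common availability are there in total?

Wei → UTC: 11:30–11:45, 12:30–13:15, 15:00–15:15, 17:15–20:00.
Maya → UTC: 05:00–05:45, 06:30–06:45, 07:45–08:30, 09:30–13:00.
Wei ∩ Maya: 11:30–11:45, 12:30–13:00.
Total common minutes: 15 + 30 = 45.

45 minutes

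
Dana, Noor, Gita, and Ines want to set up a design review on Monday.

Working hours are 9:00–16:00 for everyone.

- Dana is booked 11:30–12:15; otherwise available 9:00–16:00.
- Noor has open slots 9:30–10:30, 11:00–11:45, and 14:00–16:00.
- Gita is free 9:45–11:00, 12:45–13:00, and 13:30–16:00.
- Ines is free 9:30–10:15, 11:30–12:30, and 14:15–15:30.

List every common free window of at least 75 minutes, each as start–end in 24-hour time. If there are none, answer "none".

Dana free within 09:00–16:00: 09:00–11:30, 12:15–16:00.
Dana ∩ Noor: 09:30–10:30, 11:00–11:30, 14:00–16:00.
Dana ∩ Noor ∩ Gita: 09:45–10:30, 14:00–16:00.
Dana ∩ Noor ∩ Gita ∩ Ines: 09:45–10:15, 14:15–15:30.
Windows ≥ 75 min: 14:15–15:30.

14:15–15:30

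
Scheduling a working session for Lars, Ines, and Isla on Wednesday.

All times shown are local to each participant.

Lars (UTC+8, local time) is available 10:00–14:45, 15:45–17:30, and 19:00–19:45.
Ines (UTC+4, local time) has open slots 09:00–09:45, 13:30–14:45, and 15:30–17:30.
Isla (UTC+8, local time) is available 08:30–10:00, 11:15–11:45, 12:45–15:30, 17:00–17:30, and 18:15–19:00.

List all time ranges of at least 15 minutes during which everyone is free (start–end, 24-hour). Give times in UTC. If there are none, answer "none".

Lars → UTC: 02:00–06:45, 07:45–09:30, 11:00–11:45.
Ines → UTC: 05:00–05:45, 09:30–10:45, 11:30–13:30.
Isla → UTC: 00:30–02:00, 03:15–03:45, 04:45–07:30, 09:00–09:30, 10:15–11:00.
Lars ∩ Ines: 05:00–05:45, 11:30–11:45.
Lars ∩ Ines ∩ Isla: 05:00–05:45.
Windows ≥ 15 min: 05:00–05:45.

05:00–05:45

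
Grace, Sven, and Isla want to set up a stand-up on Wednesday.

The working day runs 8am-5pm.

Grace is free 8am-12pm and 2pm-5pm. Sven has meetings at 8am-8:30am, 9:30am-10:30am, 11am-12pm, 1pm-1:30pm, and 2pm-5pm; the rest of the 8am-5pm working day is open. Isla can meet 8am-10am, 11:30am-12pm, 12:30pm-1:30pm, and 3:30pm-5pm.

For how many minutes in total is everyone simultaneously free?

60 minutes

Sven free within 08:00–17:00: 08:30–09:30, 10:30–11:00, 12:00–13:00, 13:30–14:00.
Grace ∩ Sven: 08:30–09:30, 10:30–11:00.
Grace ∩ Sven ∩ Isla: 08:30–09:30.
Total common minutes: 60.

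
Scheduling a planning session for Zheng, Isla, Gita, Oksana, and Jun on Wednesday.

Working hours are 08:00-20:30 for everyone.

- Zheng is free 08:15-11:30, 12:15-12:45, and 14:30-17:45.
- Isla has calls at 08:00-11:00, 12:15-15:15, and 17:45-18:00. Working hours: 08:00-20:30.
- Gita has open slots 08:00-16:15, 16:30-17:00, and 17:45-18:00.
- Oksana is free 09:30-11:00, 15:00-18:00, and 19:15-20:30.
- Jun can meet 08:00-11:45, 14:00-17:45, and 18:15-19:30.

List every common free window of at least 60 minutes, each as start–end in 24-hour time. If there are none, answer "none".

15:15–16:15

Isla free within 08:00–20:30: 11:00–12:15, 15:15–17:45, 18:00–20:30.
Zheng ∩ Isla: 11:00–11:30, 15:15–17:45.
Zheng ∩ Isla ∩ Gita: 11:00–11:30, 15:15–16:15, 16:30–17:00.
Zheng ∩ Isla ∩ Gita ∩ Oksana: 15:15–16:15, 16:30–17:00.
Zheng ∩ Isla ∩ Gita ∩ Oksana ∩ Jun: 15:15–16:15, 16:30–17:00.
Windows ≥ 60 min: 15:15–16:15.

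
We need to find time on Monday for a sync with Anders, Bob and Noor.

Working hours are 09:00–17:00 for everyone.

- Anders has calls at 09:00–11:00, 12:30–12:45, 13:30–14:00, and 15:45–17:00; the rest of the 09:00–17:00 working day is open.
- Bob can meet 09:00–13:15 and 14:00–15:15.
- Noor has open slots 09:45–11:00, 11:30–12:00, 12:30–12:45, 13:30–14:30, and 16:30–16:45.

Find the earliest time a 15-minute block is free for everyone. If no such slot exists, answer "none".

Anders free within 09:00–17:00: 11:00–12:30, 12:45–13:30, 14:00–15:45.
Anders ∩ Bob: 11:00–12:30, 12:45–13:15, 14:00–15:15.
Anders ∩ Bob ∩ Noor: 11:30–12:00, 14:00–14:30.
Windows ≥ 15 min: 11:30–12:00, 14:00–14:30.
Earliest such window starts at 11:30.

11:30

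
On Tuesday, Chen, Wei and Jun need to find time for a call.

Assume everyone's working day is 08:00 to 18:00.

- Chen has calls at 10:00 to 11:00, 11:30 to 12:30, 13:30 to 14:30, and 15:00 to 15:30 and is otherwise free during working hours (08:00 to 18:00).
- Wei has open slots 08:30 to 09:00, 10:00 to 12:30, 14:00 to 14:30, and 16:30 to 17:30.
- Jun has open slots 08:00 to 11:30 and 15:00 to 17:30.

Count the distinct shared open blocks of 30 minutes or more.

Chen free within 08:00–18:00: 08:00–10:00, 11:00–11:30, 12:30–13:30, 14:30–15:00, 15:30–18:00.
Chen ∩ Wei: 08:30–09:00, 11:00–11:30, 16:30–17:30.
Chen ∩ Wei ∩ Jun: 08:30–09:00, 11:00–11:30, 16:30–17:30.
Windows ≥ 30 min: 08:30–09:00, 11:00–11:30, 16:30–17:30.
That's 3 windows.

3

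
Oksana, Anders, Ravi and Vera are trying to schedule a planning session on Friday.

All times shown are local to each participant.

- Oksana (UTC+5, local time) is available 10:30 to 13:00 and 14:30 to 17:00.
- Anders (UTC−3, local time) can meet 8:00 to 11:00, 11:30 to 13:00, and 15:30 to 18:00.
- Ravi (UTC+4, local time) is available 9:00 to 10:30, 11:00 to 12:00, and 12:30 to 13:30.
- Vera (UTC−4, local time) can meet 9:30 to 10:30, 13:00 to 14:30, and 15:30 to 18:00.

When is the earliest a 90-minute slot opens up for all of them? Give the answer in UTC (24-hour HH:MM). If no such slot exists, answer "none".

Oksana → UTC: 05:30–08:00, 09:30–12:00.
Anders → UTC: 11:00–14:00, 14:30–16:00, 18:30–21:00.
Ravi → UTC: 05:00–06:30, 07:00–08:00, 08:30–09:30.
Vera → UTC: 13:30–14:30, 17:00–18:30, 19:30–22:00.
Oksana ∩ Anders: 11:00–12:00.
Oksana ∩ Anders ∩ Ravi: (none).
Oksana ∩ Anders ∩ Ravi ∩ Vera: (none).
Windows ≥ 90 min: (none).

none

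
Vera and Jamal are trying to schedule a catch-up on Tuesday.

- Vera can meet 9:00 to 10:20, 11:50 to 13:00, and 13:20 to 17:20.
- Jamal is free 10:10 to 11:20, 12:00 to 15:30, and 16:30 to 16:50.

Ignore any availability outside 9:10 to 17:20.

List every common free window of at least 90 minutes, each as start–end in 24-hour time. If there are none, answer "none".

Vera ∩ Jamal: 10:10–10:20, 12:00–13:00, 13:20–15:30, 16:30–16:50.
Restricted to 09:10–17:20: 10:10–10:20, 12:00–13:00, 13:20–15:30, 16:30–16:50.
Windows ≥ 90 min: 13:20–15:30.

13:20–15:30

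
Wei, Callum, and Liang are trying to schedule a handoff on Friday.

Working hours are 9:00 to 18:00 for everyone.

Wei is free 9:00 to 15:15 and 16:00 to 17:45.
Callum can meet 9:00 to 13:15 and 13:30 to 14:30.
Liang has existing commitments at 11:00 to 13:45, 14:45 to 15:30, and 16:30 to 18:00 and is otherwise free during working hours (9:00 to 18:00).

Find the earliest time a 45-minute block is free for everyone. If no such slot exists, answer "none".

Liang free within 09:00–18:00: 09:00–11:00, 13:45–14:45, 15:30–16:30.
Wei ∩ Callum: 09:00–13:15, 13:30–14:30.
Wei ∩ Callum ∩ Liang: 09:00–11:00, 13:45–14:30.
Windows ≥ 45 min: 09:00–11:00, 13:45–14:30.
Earliest such window starts at 09:00.

09:00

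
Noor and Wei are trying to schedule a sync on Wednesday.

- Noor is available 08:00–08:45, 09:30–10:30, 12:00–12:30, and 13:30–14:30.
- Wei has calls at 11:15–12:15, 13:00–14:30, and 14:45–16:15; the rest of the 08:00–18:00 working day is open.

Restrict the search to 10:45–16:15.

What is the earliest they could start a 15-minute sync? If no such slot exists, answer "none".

12:15

Wei free within 08:00–18:00: 08:00–11:15, 12:15–13:00, 14:30–14:45, 16:15–18:00.
Noor ∩ Wei: 08:00–08:45, 09:30–10:30, 12:15–12:30.
Restricted to 10:45–16:15: 12:15–12:30.
Windows ≥ 15 min: 12:15–12:30.
Earliest such window starts at 12:15.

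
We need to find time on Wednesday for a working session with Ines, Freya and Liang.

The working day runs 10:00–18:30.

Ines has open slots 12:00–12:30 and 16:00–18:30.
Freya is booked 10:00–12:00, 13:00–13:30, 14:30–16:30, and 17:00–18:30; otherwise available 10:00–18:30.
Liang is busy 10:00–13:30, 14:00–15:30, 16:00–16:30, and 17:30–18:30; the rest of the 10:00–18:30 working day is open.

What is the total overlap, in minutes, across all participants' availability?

Freya free within 10:00–18:30: 12:00–13:00, 13:30–14:30, 16:30–17:00.
Liang free within 10:00–18:30: 13:30–14:00, 15:30–16:00, 16:30–17:30.
Ines ∩ Freya: 12:00–12:30, 16:30–17:00.
Ines ∩ Freya ∩ Liang: 16:30–17:00.
Total common minutes: 30.

30 minutes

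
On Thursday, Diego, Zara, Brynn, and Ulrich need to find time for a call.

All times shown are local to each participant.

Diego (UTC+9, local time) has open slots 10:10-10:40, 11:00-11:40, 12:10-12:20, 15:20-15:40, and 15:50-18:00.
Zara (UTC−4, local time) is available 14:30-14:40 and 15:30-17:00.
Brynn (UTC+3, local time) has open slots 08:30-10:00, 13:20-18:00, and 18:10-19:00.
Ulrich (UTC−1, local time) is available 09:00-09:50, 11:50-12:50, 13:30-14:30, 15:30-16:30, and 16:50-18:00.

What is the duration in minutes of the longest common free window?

Diego → UTC: 01:10–01:40, 02:00–02:40, 03:10–03:20, 06:20–06:40, 06:50–09:00.
Zara → UTC: 18:30–18:40, 19:30–21:00.
Brynn → UTC: 05:30–07:00, 10:20–15:00, 15:10–16:00.
Ulrich → UTC: 10:00–10:50, 12:50–13:50, 14:30–15:30, 16:30–17:30, 17:50–19:00.
Diego ∩ Zara: (none).
Diego ∩ Zara ∩ Brynn: (none).
Diego ∩ Zara ∩ Brynn ∩ Ulrich: (none).
No common window.

0 minutes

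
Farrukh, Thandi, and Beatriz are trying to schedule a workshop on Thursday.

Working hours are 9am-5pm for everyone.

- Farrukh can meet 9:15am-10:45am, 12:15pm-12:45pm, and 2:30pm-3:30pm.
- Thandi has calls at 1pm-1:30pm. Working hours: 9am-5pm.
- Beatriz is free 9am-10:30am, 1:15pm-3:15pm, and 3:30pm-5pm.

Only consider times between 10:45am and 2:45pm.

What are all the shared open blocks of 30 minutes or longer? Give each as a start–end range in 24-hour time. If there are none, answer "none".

none

Thandi free within 09:00–17:00: 09:00–13:00, 13:30–17:00.
Farrukh ∩ Thandi: 09:15–10:45, 12:15–12:45, 14:30–15:30.
Farrukh ∩ Thandi ∩ Beatriz: 09:15–10:30, 14:30–15:15.
Restricted to 10:45–14:45: 14:30–14:45.
Windows ≥ 30 min: (none).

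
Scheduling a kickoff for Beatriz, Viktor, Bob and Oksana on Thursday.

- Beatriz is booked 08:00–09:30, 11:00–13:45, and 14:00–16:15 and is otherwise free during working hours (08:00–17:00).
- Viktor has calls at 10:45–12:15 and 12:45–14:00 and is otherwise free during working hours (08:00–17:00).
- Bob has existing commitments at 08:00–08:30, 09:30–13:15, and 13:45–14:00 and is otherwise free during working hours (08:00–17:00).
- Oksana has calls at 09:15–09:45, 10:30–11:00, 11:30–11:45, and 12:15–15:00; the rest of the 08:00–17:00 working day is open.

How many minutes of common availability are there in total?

45 minutes

Beatriz free within 08:00–17:00: 09:30–11:00, 13:45–14:00, 16:15–17:00.
Viktor free within 08:00–17:00: 08:00–10:45, 12:15–12:45, 14:00–17:00.
Bob free within 08:00–17:00: 08:30–09:30, 13:15–13:45, 14:00–17:00.
Oksana free within 08:00–17:00: 08:00–09:15, 09:45–10:30, 11:00–11:30, 11:45–12:15, 15:00–17:00.
Beatriz ∩ Viktor: 09:30–10:45, 16:15–17:00.
Beatriz ∩ Viktor ∩ Bob: 16:15–17:00.
Beatriz ∩ Viktor ∩ Bob ∩ Oksana: 16:15–17:00.
Total common minutes: 45.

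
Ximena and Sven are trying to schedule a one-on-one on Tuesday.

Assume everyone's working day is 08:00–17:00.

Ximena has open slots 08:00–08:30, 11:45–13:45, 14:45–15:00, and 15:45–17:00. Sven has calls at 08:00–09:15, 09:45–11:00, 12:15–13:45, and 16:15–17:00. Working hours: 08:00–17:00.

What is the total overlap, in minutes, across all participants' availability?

Sven free within 08:00–17:00: 09:15–09:45, 11:00–12:15, 13:45–16:15.
Ximena ∩ Sven: 11:45–12:15, 14:45–15:00, 15:45–16:15.
Total common minutes: 30 + 15 + 30 = 75.

75 minutes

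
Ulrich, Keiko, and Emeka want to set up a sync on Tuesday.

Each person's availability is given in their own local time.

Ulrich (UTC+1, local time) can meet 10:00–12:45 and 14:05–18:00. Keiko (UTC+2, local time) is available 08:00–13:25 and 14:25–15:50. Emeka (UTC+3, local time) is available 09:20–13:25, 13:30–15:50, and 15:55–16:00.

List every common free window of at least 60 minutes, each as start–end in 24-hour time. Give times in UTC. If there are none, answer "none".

09:00–10:25

Ulrich → UTC: 09:00–11:45, 13:05–17:00.
Keiko → UTC: 06:00–11:25, 12:25–13:50.
Emeka → UTC: 06:20–10:25, 10:30–12:50, 12:55–13:00.
Ulrich ∩ Keiko: 09:00–11:25, 13:05–13:50.
Ulrich ∩ Keiko ∩ Emeka: 09:00–10:25, 10:30–11:25.
Windows ≥ 60 min: 09:00–10:25.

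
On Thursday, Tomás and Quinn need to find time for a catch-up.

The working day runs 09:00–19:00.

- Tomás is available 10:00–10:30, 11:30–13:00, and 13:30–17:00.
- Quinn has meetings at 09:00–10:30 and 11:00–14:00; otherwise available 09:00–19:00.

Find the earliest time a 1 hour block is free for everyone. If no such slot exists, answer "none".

Quinn free within 09:00–19:00: 10:30–11:00, 14:00–19:00.
Tomás ∩ Quinn: 14:00–17:00.
Windows ≥ 60 min: 14:00–17:00.
Earliest such window starts at 14:00.

14:00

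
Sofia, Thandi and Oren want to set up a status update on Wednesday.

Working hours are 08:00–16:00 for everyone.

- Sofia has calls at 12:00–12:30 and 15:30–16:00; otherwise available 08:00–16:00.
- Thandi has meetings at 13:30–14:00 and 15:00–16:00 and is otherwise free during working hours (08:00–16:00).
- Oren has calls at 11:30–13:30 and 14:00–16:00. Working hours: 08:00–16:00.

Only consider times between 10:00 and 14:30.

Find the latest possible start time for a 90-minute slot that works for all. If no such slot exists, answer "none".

10:00

Sofia free within 08:00–16:00: 08:00–12:00, 12:30–15:30.
Thandi free within 08:00–16:00: 08:00–13:30, 14:00–15:00.
Oren free within 08:00–16:00: 08:00–11:30, 13:30–14:00.
Sofia ∩ Thandi: 08:00–12:00, 12:30–13:30, 14:00–15:00.
Sofia ∩ Thandi ∩ Oren: 08:00–11:30.
Restricted to 10:00–14:30: 10:00–11:30.
Windows ≥ 90 min: 10:00–11:30.
Latest start in the last window 10:00–11:30 is 11:30 − 90 min = 10:00.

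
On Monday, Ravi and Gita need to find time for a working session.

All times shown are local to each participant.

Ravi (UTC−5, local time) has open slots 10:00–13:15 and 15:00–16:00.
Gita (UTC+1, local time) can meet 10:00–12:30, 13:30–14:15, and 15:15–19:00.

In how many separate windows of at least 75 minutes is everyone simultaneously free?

Ravi → UTC: 15:00–18:15, 20:00–21:00.
Gita → UTC: 09:00–11:30, 12:30–13:15, 14:15–18:00.
Ravi ∩ Gita: 15:00–18:00.
Windows ≥ 75 min: 15:00–18:00.
That's 1 window.

1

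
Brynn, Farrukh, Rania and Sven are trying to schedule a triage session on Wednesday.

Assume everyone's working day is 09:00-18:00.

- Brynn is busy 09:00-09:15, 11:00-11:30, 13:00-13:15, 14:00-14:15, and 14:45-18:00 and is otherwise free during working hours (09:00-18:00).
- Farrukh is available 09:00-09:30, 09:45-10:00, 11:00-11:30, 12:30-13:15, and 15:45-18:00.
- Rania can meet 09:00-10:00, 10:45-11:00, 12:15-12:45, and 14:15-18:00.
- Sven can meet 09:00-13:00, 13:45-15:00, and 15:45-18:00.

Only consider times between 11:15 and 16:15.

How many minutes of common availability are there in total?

15 minutes

Brynn free within 09:00–18:00: 09:15–11:00, 11:30–13:00, 13:15–14:00, 14:15–14:45.
Brynn ∩ Farrukh: 09:15–09:30, 09:45–10:00, 12:30–13:00.
Brynn ∩ Farrukh ∩ Rania: 09:15–09:30, 09:45–10:00, 12:30–12:45.
Brynn ∩ Farrukh ∩ Rania ∩ Sven: 09:15–09:30, 09:45–10:00, 12:30–12:45.
Restricted to 11:15–16:15: 12:30–12:45.
Total common minutes: 15.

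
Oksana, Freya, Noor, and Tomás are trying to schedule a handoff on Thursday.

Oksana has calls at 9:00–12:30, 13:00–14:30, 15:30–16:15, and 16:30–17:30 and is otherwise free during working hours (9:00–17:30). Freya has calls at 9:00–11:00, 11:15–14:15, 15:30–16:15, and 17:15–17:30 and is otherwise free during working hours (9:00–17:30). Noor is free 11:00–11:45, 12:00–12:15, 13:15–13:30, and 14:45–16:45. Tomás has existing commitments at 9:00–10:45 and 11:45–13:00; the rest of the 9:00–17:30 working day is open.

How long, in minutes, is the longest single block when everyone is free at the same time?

45 minutes

Oksana free within 09:00–17:30: 12:30–13:00, 14:30–15:30, 16:15–16:30.
Freya free within 09:00–17:30: 11:00–11:15, 14:15–15:30, 16:15–17:15.
Tomás free within 09:00–17:30: 10:45–11:45, 13:00–17:30.
Oksana ∩ Freya: 14:30–15:30, 16:15–16:30.
Oksana ∩ Freya ∩ Noor: 14:45–15:30, 16:15–16:30.
Oksana ∩ Freya ∩ Noor ∩ Tomás: 14:45–15:30, 16:15–16:30.
Common window lengths: 45, 15 min; longest is 45.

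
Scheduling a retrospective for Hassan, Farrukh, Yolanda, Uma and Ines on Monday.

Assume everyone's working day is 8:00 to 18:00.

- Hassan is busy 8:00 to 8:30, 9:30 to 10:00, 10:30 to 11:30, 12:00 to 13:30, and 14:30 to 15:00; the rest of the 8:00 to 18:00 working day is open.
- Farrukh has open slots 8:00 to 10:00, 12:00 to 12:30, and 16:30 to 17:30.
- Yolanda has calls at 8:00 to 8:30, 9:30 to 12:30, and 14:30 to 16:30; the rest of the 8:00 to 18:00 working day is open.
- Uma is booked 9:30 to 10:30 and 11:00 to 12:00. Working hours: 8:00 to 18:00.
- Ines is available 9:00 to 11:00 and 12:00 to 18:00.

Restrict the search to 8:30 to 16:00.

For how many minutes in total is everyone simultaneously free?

Hassan free within 08:00–18:00: 08:30–09:30, 10:00–10:30, 11:30–12:00, 13:30–14:30, 15:00–18:00.
Yolanda free within 08:00–18:00: 08:30–09:30, 12:30–14:30, 16:30–18:00.
Uma free within 08:00–18:00: 08:00–09:30, 10:30–11:00, 12:00–18:00.
Hassan ∩ Farrukh: 08:30–09:30, 16:30–17:30.
Hassan ∩ Farrukh ∩ Yolanda: 08:30–09:30, 16:30–17:30.
Hassan ∩ Farrukh ∩ Yolanda ∩ Uma: 08:30–09:30, 16:30–17:30.
Hassan ∩ Farrukh ∩ Yolanda ∩ Uma ∩ Ines: 09:00–09:30, 16:30–17:30.
Restricted to 08:30–16:00: 09:00–09:30.
Total common minutes: 30.

30 minutes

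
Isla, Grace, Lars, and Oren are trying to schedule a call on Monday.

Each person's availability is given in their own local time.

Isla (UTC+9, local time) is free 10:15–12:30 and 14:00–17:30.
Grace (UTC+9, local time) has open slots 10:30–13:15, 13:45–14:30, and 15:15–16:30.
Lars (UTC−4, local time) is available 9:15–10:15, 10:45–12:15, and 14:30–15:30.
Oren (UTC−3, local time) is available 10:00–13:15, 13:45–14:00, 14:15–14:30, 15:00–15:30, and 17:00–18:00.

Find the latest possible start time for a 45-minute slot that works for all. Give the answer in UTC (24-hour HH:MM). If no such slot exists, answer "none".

none

Isla → UTC: 01:15–03:30, 05:00–08:30.
Grace → UTC: 01:30–04:15, 04:45–05:30, 06:15–07:30.
Lars → UTC: 13:15–14:15, 14:45–16:15, 18:30–19:30.
Oren → UTC: 13:00–16:15, 16:45–17:00, 17:15–17:30, 18:00–18:30, 20:00–21:00.
Isla ∩ Grace: 01:30–03:30, 05:00–05:30, 06:15–07:30.
Isla ∩ Grace ∩ Lars: (none).
Isla ∩ Grace ∩ Lars ∩ Oren: (none).
Windows ≥ 45 min: (none).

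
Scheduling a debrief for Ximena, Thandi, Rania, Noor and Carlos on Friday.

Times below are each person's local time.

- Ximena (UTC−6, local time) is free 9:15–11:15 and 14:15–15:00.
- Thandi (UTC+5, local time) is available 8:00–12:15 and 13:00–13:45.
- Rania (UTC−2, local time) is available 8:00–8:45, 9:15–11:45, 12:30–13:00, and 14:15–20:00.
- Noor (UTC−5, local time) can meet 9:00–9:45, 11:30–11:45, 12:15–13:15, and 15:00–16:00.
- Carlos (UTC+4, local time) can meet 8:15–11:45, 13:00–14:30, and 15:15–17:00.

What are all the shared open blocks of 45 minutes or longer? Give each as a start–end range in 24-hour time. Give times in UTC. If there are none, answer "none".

none

Ximena → UTC: 15:15–17:15, 20:15–21:00.
Thandi → UTC: 03:00–07:15, 08:00–08:45.
Rania → UTC: 10:00–10:45, 11:15–13:45, 14:30–15:00, 16:15–22:00.
Noor → UTC: 14:00–14:45, 16:30–16:45, 17:15–18:15, 20:00–21:00.
Carlos → UTC: 04:15–07:45, 09:00–10:30, 11:15–13:00.
Ximena ∩ Thandi: (none).
Ximena ∩ Thandi ∩ Rania: (none).
Ximena ∩ Thandi ∩ Rania ∩ Noor: (none).
Ximena ∩ Thandi ∩ Rania ∩ Noor ∩ Carlos: (none).
Windows ≥ 45 min: (none).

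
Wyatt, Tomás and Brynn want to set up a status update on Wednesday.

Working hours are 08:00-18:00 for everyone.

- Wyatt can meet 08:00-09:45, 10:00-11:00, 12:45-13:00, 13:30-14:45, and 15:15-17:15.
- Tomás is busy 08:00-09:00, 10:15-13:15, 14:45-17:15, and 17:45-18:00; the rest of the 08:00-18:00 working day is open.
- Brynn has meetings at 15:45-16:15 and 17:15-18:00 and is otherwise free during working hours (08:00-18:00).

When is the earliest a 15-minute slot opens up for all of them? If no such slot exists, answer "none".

Tomás free within 08:00–18:00: 09:00–10:15, 13:15–14:45, 17:15–17:45.
Brynn free within 08:00–18:00: 08:00–15:45, 16:15–17:15.
Wyatt ∩ Tomás: 09:00–09:45, 10:00–10:15, 13:30–14:45.
Wyatt ∩ Tomás ∩ Brynn: 09:00–09:45, 10:00–10:15, 13:30–14:45.
Windows ≥ 15 min: 09:00–09:45, 10:00–10:15, 13:30–14:45.
Earliest such window starts at 09:00.

09:00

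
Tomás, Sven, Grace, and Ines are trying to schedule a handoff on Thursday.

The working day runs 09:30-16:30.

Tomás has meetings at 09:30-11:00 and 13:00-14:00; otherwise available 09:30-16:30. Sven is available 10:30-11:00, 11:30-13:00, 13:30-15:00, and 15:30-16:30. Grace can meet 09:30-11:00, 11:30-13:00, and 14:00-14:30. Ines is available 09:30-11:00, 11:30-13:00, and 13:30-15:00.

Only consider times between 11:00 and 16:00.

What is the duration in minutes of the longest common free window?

Tomás free within 09:30–16:30: 11:00–13:00, 14:00–16:30.
Tomás ∩ Sven: 11:30–13:00, 14:00–15:00, 15:30–16:30.
Tomás ∩ Sven ∩ Grace: 11:30–13:00, 14:00–14:30.
Tomás ∩ Sven ∩ Grace ∩ Ines: 11:30–13:00, 14:00–14:30.
Restricted to 11:00–16:00: 11:30–13:00, 14:00–14:30.
Common window lengths: 90, 30 min; longest is 90.

90 minutes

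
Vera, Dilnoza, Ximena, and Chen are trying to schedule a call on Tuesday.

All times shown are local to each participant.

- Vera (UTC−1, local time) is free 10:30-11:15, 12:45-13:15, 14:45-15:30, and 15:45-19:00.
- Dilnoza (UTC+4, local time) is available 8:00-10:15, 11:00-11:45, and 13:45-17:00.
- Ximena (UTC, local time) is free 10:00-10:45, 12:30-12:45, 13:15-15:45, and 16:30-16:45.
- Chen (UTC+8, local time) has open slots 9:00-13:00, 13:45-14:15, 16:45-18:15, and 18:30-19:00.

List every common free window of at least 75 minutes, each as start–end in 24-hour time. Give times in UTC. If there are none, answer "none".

none

Vera → UTC: 11:30–12:15, 13:45–14:15, 15:45–16:30, 16:45–20:00.
Dilnoza → UTC: 04:00–06:15, 07:00–07:45, 09:45–13:00.
Ximena → UTC: 10:00–10:45, 12:30–12:45, 13:15–15:45, 16:30–16:45.
Chen → UTC: 01:00–05:00, 05:45–06:15, 08:45–10:15, 10:30–11:00.
Vera ∩ Dilnoza: 11:30–12:15.
Vera ∩ Dilnoza ∩ Ximena: (none).
Vera ∩ Dilnoza ∩ Ximena ∩ Chen: (none).
Windows ≥ 75 min: (none).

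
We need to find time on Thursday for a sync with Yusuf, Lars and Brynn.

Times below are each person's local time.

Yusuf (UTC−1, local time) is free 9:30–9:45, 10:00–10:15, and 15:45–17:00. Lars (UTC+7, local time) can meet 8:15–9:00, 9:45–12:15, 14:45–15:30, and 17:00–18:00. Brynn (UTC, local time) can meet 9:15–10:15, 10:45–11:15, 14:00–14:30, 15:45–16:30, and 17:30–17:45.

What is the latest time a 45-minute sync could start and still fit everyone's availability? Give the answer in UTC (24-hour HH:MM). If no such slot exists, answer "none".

Yusuf → UTC: 10:30–10:45, 11:00–11:15, 16:45–18:00.
Lars → UTC: 01:15–02:00, 02:45–05:15, 07:45–08:30, 10:00–11:00.
Brynn → UTC: 09:15–10:15, 10:45–11:15, 14:00–14:30, 15:45–16:30, 17:30–17:45.
Yusuf ∩ Lars: 10:30–10:45.
Yusuf ∩ Lars ∩ Brynn: (none).
Windows ≥ 45 min: (none).

none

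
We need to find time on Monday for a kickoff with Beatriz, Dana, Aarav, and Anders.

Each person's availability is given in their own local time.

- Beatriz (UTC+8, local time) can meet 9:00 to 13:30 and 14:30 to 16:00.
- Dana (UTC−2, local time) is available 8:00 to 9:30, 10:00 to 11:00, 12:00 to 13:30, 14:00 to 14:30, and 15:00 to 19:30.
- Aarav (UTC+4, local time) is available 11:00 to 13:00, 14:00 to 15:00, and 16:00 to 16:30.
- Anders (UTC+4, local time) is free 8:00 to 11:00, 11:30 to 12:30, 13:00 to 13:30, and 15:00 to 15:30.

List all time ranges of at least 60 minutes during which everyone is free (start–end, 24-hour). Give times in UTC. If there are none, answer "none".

Beatriz → UTC: 01:00–05:30, 06:30–08:00.
Dana → UTC: 10:00–11:30, 12:00–13:00, 14:00–15:30, 16:00–16:30, 17:00–21:30.
Aarav → UTC: 07:00–09:00, 10:00–11:00, 12:00–12:30.
Anders → UTC: 04:00–07:00, 07:30–08:30, 09:00–09:30, 11:00–11:30.
Beatriz ∩ Dana: (none).
Beatriz ∩ Dana ∩ Aarav: (none).
Beatriz ∩ Dana ∩ Aarav ∩ Anders: (none).
Windows ≥ 60 min: (none).

none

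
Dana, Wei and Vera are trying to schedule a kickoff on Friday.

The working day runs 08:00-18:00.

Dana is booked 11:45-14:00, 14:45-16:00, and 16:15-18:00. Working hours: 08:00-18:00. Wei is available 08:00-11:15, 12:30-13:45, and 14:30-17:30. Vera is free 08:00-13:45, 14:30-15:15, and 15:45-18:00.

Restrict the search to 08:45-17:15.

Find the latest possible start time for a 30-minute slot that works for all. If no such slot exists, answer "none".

10:45

Dana free within 08:00–18:00: 08:00–11:45, 14:00–14:45, 16:00–16:15.
Dana ∩ Wei: 08:00–11:15, 14:30–14:45, 16:00–16:15.
Dana ∩ Wei ∩ Vera: 08:00–11:15, 14:30–14:45, 16:00–16:15.
Restricted to 08:45–17:15: 08:45–11:15, 14:30–14:45, 16:00–16:15.
Windows ≥ 30 min: 08:45–11:15.
Latest start in the last window 08:45–11:15 is 11:15 − 30 min = 10:45.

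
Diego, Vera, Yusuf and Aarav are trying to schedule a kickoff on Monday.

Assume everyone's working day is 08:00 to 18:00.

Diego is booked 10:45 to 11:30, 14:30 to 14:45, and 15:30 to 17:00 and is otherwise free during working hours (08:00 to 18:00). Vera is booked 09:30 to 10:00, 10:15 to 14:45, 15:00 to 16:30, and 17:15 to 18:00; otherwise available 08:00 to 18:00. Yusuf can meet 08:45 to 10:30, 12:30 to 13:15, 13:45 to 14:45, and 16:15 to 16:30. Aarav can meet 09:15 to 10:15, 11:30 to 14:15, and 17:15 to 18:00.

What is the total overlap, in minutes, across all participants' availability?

Diego free within 08:00–18:00: 08:00–10:45, 11:30–14:30, 14:45–15:30, 17:00–18:00.
Vera free within 08:00–18:00: 08:00–09:30, 10:00–10:15, 14:45–15:00, 16:30–17:15.
Diego ∩ Vera: 08:00–09:30, 10:00–10:15, 14:45–15:00, 17:00–17:15.
Diego ∩ Vera ∩ Yusuf: 08:45–09:30, 10:00–10:15.
Diego ∩ Vera ∩ Yusuf ∩ Aarav: 09:15–09:30, 10:00–10:15.
Total common minutes: 15 + 15 = 30.

30 minutes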